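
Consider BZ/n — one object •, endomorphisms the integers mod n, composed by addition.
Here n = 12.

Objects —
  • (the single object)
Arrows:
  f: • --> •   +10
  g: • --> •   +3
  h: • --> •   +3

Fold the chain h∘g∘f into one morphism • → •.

Answer: +4

Trace:
  0 +10≡10 +3≡1 +3≡4  (mod 12)
composite: +4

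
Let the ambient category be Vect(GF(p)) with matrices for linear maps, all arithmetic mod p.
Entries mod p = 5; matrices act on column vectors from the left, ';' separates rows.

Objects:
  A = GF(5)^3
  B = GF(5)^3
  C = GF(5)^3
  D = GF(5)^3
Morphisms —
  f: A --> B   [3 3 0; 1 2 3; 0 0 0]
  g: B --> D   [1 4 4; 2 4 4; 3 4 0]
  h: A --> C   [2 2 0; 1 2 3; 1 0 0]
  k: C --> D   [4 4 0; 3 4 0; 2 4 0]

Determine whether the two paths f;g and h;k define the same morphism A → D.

1) trace f;g:
  e0=⟨1,0,0⟩ f-->⟨3,1,0⟩ g-->⟨2,0,3⟩
  e1=⟨0,1,0⟩ f-->⟨3,2,0⟩ g-->⟨1,4,2⟩
  e2=⟨0,0,1⟩ f-->⟨0,3,0⟩ g-->⟨2,2,2⟩
  ⟦path⟧₁ = [2 1 2; 0 4 2; 3 2 2]
2) trace h;k:
  e0=⟨1,0,0⟩ h-->⟨2,1,1⟩ k-->⟨2,0,3⟩
  e1=⟨0,1,0⟩ h-->⟨2,2,0⟩ k-->⟨1,4,2⟩
  e2=⟨0,0,1⟩ h-->⟨0,3,0⟩ k-->⟨2,2,2⟩
  ⟦path⟧₂ = [2 1 2; 0 4 2; 3 2 2]
Equal? equal; square commutes

Answer: COMMUTES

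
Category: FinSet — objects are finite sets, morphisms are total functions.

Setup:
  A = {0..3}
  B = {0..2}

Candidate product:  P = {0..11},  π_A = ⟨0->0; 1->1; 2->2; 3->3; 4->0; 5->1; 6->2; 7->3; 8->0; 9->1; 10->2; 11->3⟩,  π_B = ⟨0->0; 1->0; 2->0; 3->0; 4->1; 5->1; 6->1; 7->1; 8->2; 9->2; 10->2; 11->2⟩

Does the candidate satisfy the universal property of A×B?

|A|·|B| = 4·3 = 12;  |P| = 12
Check the pairing map k ↦ (π_A(k), π_B(k)):
  0 -> (0,0)
  1 -> (1,0)
  2 -> (2,0)
  3 -> (3,0)
  4 -> (0,1)
  5 -> (1,1)
  6 -> (2,1)
  7 -> (3,1)
  8 -> (0,2)
  9 -> (1,2)
  10 -> (2,2)
  11 -> (3,2)
distinct pairs in image: 12 / 12 needed
  → bijection onto A×B; projections well-typed.

Answer: VALID PRODUCT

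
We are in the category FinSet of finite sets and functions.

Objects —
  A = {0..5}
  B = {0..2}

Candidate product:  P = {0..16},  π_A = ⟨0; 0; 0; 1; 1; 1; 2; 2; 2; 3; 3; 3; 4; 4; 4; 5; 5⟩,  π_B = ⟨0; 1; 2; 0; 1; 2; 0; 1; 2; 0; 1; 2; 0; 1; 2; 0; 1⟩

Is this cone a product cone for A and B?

Answer: NOT A VALID PRODUCT — |P|=17 ≠ |A|·|B|=18

Derivation:
|A|·|B| = 6·3 = 18;  |P| = 17
  → cardinalities differ; no bijection possible.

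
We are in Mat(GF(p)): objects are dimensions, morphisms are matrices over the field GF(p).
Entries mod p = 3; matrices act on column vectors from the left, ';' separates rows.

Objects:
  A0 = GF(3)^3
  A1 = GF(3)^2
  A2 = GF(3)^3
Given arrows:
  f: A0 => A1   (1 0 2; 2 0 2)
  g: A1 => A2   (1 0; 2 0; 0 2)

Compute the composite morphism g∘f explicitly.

  e0=[1,0,0] f=>[1,2] g=>[1,2,1]
  e1=[0,1,0] f=>[0,0] g=>[0,0,0]
  e2=[0,0,1] f=>[2,2] g=>[2,1,1]
⟦path⟧: (1 0 2; 2 0 1; 1 0 1)

Answer: (1 0 2; 2 0 1; 1 0 1)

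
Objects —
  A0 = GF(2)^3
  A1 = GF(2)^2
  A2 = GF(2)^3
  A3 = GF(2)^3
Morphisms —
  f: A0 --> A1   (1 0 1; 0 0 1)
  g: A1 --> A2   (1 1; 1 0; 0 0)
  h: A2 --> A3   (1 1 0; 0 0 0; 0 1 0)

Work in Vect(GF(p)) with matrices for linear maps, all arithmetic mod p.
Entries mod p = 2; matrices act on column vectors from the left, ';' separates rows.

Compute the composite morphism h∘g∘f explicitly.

Answer: (0 0 1; 0 0 0; 1 0 1)

Trace:
  e0=[1,0,0] f-->[1,0] g-->[1,1,0] h-->[0,0,1]
  e1=[0,1,0] f-->[0,0] g-->[0,0,0] h-->[0,0,0]
  e2=[0,0,1] f-->[1,1] g-->[0,1,0] h-->[1,0,1]
composite: (0 0 1; 0 0 0; 1 0 1)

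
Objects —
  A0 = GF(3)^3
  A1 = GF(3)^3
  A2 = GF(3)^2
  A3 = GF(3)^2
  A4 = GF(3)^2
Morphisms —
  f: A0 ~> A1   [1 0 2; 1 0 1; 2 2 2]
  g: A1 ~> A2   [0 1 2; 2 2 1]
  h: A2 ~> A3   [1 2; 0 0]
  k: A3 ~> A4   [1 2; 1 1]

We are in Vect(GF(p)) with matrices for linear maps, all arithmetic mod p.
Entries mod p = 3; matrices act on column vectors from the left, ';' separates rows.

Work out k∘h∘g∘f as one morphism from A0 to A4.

Answer: [2 2 0; 2 2 0]

Trace:
  e0=(1,0,0) f~>(1,1,2) g~>(2,0) h~>(2,0) k~>(2,2)
  e1=(0,1,0) f~>(0,0,2) g~>(1,2) h~>(2,0) k~>(2,2)
  e2=(0,0,1) f~>(2,1,2) g~>(2,2) h~>(0,0) k~>(0,0)
composite: [2 2 0; 2 2 0]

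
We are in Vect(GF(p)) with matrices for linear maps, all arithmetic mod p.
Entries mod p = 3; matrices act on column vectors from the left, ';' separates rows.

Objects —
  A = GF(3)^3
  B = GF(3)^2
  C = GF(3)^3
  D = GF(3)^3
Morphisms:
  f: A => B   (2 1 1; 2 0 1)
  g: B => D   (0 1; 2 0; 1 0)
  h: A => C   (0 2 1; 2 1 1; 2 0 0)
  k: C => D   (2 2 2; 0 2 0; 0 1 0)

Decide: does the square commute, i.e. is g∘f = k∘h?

Answer: COMMUTES

Work:
Along f;g (path 1):
  e0=[1,0,0] f=>[2,2] g=>[2,1,2]
  e1=[0,1,0] f=>[1,0] g=>[0,2,1]
  e2=[0,0,1] f=>[1,1] g=>[1,2,1]
  composite₁ = (2 0 1; 1 2 2; 2 1 1)
Along h;k (path 2):
  e0=[1,0,0] h=>[0,2,2] k=>[2,1,2]
  e1=[0,1,0] h=>[2,1,0] k=>[0,2,1]
  e2=[0,0,1] h=>[1,1,0] k=>[1,2,1]
  composite₂ = (2 0 1; 1 2 2; 2 1 1)
Equal? YES — commutes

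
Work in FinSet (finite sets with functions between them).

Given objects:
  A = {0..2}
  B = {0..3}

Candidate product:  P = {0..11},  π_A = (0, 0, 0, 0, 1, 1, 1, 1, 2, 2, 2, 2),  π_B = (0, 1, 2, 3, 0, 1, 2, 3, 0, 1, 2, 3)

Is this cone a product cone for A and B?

|A|·|B| = 3·4 = 12;  |P| = 12
Check the pairing map k ↦ (π_A(k), π_B(k)):
  0 ↦ (0,0)
  1 ↦ (0,1)
  2 ↦ (0,2)
  3 ↦ (0,3)
  4 ↦ (1,0)
  5 ↦ (1,1)
  6 ↦ (1,2)
  7 ↦ (1,3)
  8 ↦ (2,0)
  9 ↦ (2,1)
  10 ↦ (2,2)
  11 ↦ (2,3)
distinct pairs in image: 12 / 12 needed
  → bijection onto A×B; projections well-typed.

Answer: VALID PRODUCT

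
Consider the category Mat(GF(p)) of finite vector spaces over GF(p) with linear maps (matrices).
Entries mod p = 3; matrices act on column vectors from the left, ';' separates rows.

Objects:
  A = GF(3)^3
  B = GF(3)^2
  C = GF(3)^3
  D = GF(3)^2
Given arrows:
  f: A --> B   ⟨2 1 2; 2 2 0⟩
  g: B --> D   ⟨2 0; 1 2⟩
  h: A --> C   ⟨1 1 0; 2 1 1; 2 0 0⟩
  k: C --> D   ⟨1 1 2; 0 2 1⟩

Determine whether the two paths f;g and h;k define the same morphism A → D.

Along f;g (path 1):
  e0=[1,0,0] f-->[2,2] g-->[1,0]
  e1=[0,1,0] f-->[1,2] g-->[2,2]
  e2=[0,0,1] f-->[2,0] g-->[1,2]
  result₁ = ⟨1 2 1; 0 2 2⟩
Along h;k (path 2):
  e0=[1,0,0] h-->[1,2,2] k-->[1,0]
  e1=[0,1,0] h-->[1,1,0] k-->[2,2]
  e2=[0,0,1] h-->[0,1,0] k-->[1,2]
  result₂ = ⟨1 2 1; 0 2 2⟩
Equal? same morphism ✓

Answer: COMMUTES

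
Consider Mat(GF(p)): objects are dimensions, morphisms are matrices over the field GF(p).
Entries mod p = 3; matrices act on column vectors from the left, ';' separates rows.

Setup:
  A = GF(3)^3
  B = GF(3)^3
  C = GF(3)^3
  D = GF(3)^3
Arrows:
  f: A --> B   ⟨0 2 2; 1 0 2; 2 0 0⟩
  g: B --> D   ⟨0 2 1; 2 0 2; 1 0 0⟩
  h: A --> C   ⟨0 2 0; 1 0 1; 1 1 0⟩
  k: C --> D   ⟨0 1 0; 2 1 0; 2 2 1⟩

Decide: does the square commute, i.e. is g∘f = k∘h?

Answer: COMMUTES

Trace:
1) trace f;g:
  e0=⟨1,0,0⟩ f-->⟨0,1,2⟩ g-->⟨1,1,0⟩
  e1=⟨0,1,0⟩ f-->⟨2,0,0⟩ g-->⟨0,1,2⟩
  e2=⟨0,0,1⟩ f-->⟨2,2,0⟩ g-->⟨1,1,2⟩
  composite₁ = ⟨1 0 1; 1 1 1; 0 2 2⟩
2) trace h;k:
  e0=⟨1,0,0⟩ h-->⟨0,1,1⟩ k-->⟨1,1,0⟩
  e1=⟨0,1,0⟩ h-->⟨2,0,1⟩ k-->⟨0,1,2⟩
  e2=⟨0,0,1⟩ h-->⟨0,1,0⟩ k-->⟨1,1,2⟩
  composite₂ = ⟨1 0 1; 1 1 1; 0 2 2⟩
Equal? same morphism ✓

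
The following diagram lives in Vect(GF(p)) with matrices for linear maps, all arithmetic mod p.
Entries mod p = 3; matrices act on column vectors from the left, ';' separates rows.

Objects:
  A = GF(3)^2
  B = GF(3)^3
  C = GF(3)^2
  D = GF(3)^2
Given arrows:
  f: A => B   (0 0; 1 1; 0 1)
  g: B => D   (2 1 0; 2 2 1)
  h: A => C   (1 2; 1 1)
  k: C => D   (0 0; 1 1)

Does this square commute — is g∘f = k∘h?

Path 1 = f;g:
  e0=⟨1,0⟩ f=>⟨0,1,0⟩ g=>⟨1,2⟩
  e1=⟨0,1⟩ f=>⟨0,1,1⟩ g=>⟨1,0⟩
  result₁ = (1 1; 2 0)
Path 2 = h;k:
  e0=⟨1,0⟩ h=>⟨1,1⟩ k=>⟨0,2⟩
  e1=⟨0,1⟩ h=>⟨2,1⟩ k=>⟨0,0⟩
  result₂ = (0 0; 2 0)
Equal? distinct morphisms ✗

Answer: DOES NOT COMMUTE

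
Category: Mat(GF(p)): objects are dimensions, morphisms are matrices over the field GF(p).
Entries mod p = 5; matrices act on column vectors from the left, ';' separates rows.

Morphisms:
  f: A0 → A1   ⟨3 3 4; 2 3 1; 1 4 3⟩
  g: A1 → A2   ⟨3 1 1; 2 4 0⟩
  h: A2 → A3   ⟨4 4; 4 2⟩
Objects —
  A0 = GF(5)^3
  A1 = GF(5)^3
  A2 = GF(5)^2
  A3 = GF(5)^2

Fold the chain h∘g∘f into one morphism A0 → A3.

Answer: ⟨4 1 2; 1 0 3⟩

Work:
  e0=[1,0,0] f→[3,2,1] g→[2,4] h→[4,1]
  e1=[0,1,0] f→[3,3,4] g→[1,3] h→[1,0]
  e2=[0,0,1] f→[4,1,3] g→[1,2] h→[2,3]
composite: ⟨4 1 2; 1 0 3⟩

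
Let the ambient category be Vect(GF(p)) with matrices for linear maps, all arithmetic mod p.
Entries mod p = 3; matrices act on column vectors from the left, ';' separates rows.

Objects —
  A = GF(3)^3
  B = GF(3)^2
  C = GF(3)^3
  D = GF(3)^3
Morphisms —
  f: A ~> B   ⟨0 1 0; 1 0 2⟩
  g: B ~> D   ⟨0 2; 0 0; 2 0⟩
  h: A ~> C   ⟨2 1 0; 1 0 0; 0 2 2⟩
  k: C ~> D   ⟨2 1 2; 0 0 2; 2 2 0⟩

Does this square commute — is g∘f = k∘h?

Answer: DOES NOT COMMUTE

Work:
Path 1 = f;g:
  e0=⟨1,0,0⟩ f~>⟨0,1⟩ g~>⟨2,0,0⟩
  e1=⟨0,1,0⟩ f~>⟨1,0⟩ g~>⟨0,0,2⟩
  e2=⟨0,0,1⟩ f~>⟨0,2⟩ g~>⟨1,0,0⟩
  composite₁ = ⟨2 0 1; 0 0 0; 0 2 0⟩
Path 2 = h;k:
  e0=⟨1,0,0⟩ h~>⟨2,1,0⟩ k~>⟨2,0,0⟩
  e1=⟨0,1,0⟩ h~>⟨1,0,2⟩ k~>⟨0,1,2⟩
  e2=⟨0,0,1⟩ h~>⟨0,0,2⟩ k~>⟨1,1,0⟩
  composite₂ = ⟨2 0 1; 0 1 1; 0 2 0⟩
Equal? distinct morphisms ✗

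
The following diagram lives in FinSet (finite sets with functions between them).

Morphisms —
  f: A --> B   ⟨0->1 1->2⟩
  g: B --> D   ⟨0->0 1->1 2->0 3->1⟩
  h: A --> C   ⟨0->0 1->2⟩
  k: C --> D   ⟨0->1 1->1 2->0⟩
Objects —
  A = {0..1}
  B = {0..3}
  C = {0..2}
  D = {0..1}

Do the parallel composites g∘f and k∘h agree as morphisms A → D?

1) trace f;g:
  0 f-->1 g-->1
  1 f-->2 g-->0
  composite₁ = ⟨0->1 1->0⟩
2) trace h;k:
  0 h-->0 k-->1
  1 h-->2 k-->0
  composite₂ = ⟨0->1 1->0⟩
Equal? same morphism ✓

Answer: COMMUTES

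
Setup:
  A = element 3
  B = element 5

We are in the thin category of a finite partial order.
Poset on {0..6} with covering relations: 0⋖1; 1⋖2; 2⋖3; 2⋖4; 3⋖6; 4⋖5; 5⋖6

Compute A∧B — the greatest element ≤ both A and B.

Common predecessors of 3,5: {0,1,2}
  0 ≤ 2
  1 ≤ 2
  2 ≤ 2
glb = 2

Answer: A∧B = 2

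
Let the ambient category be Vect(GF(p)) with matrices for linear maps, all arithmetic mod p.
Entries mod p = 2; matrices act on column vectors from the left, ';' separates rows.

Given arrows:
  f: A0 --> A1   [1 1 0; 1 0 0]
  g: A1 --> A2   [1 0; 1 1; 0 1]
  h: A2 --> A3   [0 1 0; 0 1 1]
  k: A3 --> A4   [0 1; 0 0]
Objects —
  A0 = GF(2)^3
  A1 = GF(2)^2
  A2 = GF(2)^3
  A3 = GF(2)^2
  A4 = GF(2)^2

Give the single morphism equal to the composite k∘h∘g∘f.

  e0=[1,0,0] f-->[1,1] g-->[1,0,1] h-->[0,1] k-->[1,0]
  e1=[0,1,0] f-->[1,0] g-->[1,1,0] h-->[1,1] k-->[1,0]
  e2=[0,0,1] f-->[0,0] g-->[0,0,0] h-->[0,0] k-->[0,0]
result: [1 1 0; 0 0 0]

Answer: [1 1 0; 0 0 0]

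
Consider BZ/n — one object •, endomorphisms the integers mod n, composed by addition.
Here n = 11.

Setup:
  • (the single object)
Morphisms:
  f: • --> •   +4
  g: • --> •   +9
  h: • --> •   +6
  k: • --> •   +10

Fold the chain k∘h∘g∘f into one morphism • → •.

  0 +4≡4 +9≡2 +6≡8 +10≡7  (mod 11)
⟦path⟧: +7

Answer: +7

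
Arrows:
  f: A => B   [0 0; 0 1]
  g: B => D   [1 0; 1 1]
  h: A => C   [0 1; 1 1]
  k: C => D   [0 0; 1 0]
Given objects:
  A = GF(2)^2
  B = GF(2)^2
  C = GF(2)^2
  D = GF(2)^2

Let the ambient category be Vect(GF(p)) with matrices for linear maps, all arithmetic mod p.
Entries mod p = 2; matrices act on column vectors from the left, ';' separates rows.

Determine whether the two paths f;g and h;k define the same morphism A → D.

Answer: COMMUTES

Derivation:
Along f;g (path 1):
  e0=[1,0] f=>[0,0] g=>[0,0]
  e1=[0,1] f=>[0,1] g=>[0,1]
  ⟦path⟧₁ = [0 0; 0 1]
Along h;k (path 2):
  e0=[1,0] h=>[0,1] k=>[0,0]
  e1=[0,1] h=>[1,1] k=>[0,1]
  ⟦path⟧₂ = [0 0; 0 1]
Equal? same morphism ✓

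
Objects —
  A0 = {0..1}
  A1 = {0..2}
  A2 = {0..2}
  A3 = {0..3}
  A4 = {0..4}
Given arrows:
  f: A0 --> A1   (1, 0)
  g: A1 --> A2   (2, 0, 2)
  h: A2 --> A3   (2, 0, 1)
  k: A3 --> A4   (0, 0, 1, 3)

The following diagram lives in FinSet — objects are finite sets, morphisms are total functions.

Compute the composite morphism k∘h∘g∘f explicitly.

Answer: (1, 0)

Trace:
  0 f-->1 g-->0 h-->2 k-->1
  1 f-->0 g-->2 h-->1 k-->0
result: (1, 0)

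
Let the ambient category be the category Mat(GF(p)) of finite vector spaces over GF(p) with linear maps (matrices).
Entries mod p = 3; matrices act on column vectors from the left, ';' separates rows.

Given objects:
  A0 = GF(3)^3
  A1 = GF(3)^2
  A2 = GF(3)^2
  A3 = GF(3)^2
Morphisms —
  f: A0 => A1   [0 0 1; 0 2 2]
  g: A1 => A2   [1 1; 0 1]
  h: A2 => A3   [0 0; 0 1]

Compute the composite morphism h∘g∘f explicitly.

Answer: [0 0 0; 0 2 2]

Derivation:
  e0=⟨1,0,0⟩ f=>⟨0,0⟩ g=>⟨0,0⟩ h=>⟨0,0⟩
  e1=⟨0,1,0⟩ f=>⟨0,2⟩ g=>⟨2,2⟩ h=>⟨0,2⟩
  e2=⟨0,0,1⟩ f=>⟨1,2⟩ g=>⟨0,2⟩ h=>⟨0,2⟩
⟦path⟧: [0 0 0; 0 2 2]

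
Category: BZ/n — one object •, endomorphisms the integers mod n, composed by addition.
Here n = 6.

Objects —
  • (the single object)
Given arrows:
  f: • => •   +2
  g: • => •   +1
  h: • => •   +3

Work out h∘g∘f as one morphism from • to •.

Answer: +0

Work:
  0 +2≡2 +1≡3 +3≡0  (mod 6)
result: +0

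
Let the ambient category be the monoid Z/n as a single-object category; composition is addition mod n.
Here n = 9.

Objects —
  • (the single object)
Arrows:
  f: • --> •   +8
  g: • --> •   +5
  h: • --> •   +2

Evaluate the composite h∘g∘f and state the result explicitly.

Answer: +6

Derivation:
  0 +8≡8 +5≡4 +2≡6  (mod 9)
composite: +6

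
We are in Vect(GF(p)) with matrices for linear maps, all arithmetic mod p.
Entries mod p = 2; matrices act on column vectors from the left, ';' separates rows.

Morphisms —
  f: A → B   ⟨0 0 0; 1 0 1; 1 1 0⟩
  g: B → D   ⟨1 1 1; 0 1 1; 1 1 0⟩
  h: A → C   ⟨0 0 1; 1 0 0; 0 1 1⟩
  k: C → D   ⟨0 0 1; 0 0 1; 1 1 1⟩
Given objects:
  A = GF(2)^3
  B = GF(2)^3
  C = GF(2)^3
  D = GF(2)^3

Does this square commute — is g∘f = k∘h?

Answer: DOES NOT COMMUTE

Trace:
1) trace f;g:
  e0=⟨1,0,0⟩ f→⟨0,1,1⟩ g→⟨0,0,1⟩
  e1=⟨0,1,0⟩ f→⟨0,0,1⟩ g→⟨1,1,0⟩
  e2=⟨0,0,1⟩ f→⟨0,1,0⟩ g→⟨1,1,1⟩
  ⟦path⟧₁ = ⟨0 1 1; 0 1 1; 1 0 1⟩
2) trace h;k:
  e0=⟨1,0,0⟩ h→⟨0,1,0⟩ k→⟨0,0,1⟩
  e1=⟨0,1,0⟩ h→⟨0,0,1⟩ k→⟨1,1,1⟩
  e2=⟨0,0,1⟩ h→⟨1,0,1⟩ k→⟨1,1,0⟩
  ⟦path⟧₂ = ⟨0 1 1; 0 1 1; 1 1 0⟩
Equal? differ; not commutative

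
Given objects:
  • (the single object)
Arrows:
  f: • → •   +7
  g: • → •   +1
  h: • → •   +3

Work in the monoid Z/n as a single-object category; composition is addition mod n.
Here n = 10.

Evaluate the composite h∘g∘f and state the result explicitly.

Answer: +1

Derivation:
  0 +7≡7 +1≡8 +3≡1  (mod 10)
⟦path⟧: +1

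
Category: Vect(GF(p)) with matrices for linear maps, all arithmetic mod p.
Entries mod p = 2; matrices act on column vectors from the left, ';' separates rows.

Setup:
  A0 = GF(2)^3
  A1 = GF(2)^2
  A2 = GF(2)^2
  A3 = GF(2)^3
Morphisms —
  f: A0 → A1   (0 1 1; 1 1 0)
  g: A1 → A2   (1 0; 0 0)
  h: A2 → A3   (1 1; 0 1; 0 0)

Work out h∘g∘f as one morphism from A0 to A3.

Answer: (0 1 1; 0 0 0; 0 0 0)

Derivation:
  e0=⟨1,0,0⟩ f→⟨0,1⟩ g→⟨0,0⟩ h→⟨0,0,0⟩
  e1=⟨0,1,0⟩ f→⟨1,1⟩ g→⟨1,0⟩ h→⟨1,0,0⟩
  e2=⟨0,0,1⟩ f→⟨1,0⟩ g→⟨1,0⟩ h→⟨1,0,0⟩
composite: (0 1 1; 0 0 0; 0 0 0)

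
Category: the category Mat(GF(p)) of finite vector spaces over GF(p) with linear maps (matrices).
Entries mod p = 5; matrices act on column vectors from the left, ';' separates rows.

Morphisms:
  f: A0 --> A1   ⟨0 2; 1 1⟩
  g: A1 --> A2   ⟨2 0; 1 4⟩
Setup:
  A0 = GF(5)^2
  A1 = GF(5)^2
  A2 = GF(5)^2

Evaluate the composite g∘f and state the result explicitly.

Answer: ⟨0 4; 4 1⟩

Work:
  e0=[1,0] f-->[0,1] g-->[0,4]
  e1=[0,1] f-->[2,1] g-->[4,1]
composite: ⟨0 4; 4 1⟩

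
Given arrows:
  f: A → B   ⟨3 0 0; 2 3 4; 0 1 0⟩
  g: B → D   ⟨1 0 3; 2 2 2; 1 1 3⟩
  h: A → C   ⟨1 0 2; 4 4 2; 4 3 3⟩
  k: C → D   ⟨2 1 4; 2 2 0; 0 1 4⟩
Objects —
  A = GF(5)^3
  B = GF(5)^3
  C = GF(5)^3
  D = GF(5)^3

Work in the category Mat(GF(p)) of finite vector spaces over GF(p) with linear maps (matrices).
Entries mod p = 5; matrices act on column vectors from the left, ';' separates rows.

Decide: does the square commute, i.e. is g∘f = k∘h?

Path 1 = f;g:
  e0=⟨1,0,0⟩ f→⟨3,2,0⟩ g→⟨3,0,0⟩
  e1=⟨0,1,0⟩ f→⟨0,3,1⟩ g→⟨3,3,1⟩
  e2=⟨0,0,1⟩ f→⟨0,4,0⟩ g→⟨0,3,4⟩
  ⟦path⟧₁ = ⟨3 3 0; 0 3 3; 0 1 4⟩
Path 2 = h;k:
  e0=⟨1,0,0⟩ h→⟨1,4,4⟩ k→⟨2,0,0⟩
  e1=⟨0,1,0⟩ h→⟨0,4,3⟩ k→⟨1,3,1⟩
  e2=⟨0,0,1⟩ h→⟨2,2,3⟩ k→⟨3,3,4⟩
  ⟦path⟧₂ = ⟨2 1 3; 0 3 3; 0 1 4⟩
Equal? differ; not commutative

Answer: DOES NOT COMMUTE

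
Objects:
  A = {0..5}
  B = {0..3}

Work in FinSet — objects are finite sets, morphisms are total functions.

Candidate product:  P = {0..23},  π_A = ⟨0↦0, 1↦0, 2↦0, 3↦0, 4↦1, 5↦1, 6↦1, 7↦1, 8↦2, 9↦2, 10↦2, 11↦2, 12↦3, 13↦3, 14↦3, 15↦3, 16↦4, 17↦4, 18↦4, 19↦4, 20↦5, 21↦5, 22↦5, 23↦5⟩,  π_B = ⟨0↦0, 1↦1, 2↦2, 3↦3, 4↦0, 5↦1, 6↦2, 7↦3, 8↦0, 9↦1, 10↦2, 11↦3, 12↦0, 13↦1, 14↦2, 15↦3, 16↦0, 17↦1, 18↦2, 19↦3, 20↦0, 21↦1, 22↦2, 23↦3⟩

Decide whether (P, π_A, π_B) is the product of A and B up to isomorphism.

Answer: VALID PRODUCT

Derivation:
|A|·|B| = 6·4 = 24;  |P| = 24
Check the pairing map k ↦ (π_A(k), π_B(k)):
  0 ↦ (0,0)
  1 ↦ (0,1)
  2 ↦ (0,2)
  3 ↦ (0,3)
  4 ↦ (1,0)
  5 ↦ (1,1)
  6 ↦ (1,2)
  7 ↦ (1,3)
  8 ↦ (2,0)
  9 ↦ (2,1)
  10 ↦ (2,2)
  11 ↦ (2,3)
  12 ↦ (3,0)
  13 ↦ (3,1)
  14 ↦ (3,2)
  15 ↦ (3,3)
  16 ↦ (4,0)
  17 ↦ (4,1)
  18 ↦ (4,2)
  19 ↦ (4,3)
  20 ↦ (5,0)
  21 ↦ (5,1)
  22 ↦ (5,2)
  23 ↦ (5,3)
distinct pairs in image: 24 / 24 needed
  → bijection onto A×B; projections well-typed.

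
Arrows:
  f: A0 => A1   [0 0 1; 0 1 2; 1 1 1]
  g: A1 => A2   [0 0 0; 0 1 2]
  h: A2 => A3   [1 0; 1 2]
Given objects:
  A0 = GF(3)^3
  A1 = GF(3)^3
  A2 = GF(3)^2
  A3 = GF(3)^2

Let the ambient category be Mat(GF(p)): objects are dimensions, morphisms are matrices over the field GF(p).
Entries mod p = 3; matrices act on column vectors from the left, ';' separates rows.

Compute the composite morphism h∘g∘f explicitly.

Answer: [0 0 0; 1 0 2]

Work:
  e0=(1,0,0) f=>(0,0,1) g=>(0,2) h=>(0,1)
  e1=(0,1,0) f=>(0,1,1) g=>(0,0) h=>(0,0)
  e2=(0,0,1) f=>(1,2,1) g=>(0,1) h=>(0,2)
result: [0 0 0; 1 0 2]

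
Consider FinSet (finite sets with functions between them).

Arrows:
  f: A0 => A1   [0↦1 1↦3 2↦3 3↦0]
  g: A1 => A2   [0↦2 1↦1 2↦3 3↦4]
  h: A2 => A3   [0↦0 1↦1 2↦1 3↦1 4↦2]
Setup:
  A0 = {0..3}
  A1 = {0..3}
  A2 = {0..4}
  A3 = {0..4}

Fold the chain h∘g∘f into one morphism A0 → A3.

  0 f=>1 g=>1 h=>1
  1 f=>3 g=>4 h=>2
  2 f=>3 g=>4 h=>2
  3 f=>0 g=>2 h=>1
result: [0↦1 1↦2 2↦2 3↦1]

Answer: [0↦1 1↦2 2↦2 3↦1]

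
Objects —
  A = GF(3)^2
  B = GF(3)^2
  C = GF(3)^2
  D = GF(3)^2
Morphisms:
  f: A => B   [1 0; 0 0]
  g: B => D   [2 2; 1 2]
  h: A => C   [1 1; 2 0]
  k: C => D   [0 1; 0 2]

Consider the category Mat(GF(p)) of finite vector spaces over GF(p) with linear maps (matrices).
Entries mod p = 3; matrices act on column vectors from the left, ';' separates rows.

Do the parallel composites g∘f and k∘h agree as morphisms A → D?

Along f;g (path 1):
  e0=⟨1,0⟩ f=>⟨1,0⟩ g=>⟨2,1⟩
  e1=⟨0,1⟩ f=>⟨0,0⟩ g=>⟨0,0⟩
  composite₁ = [2 0; 1 0]
Along h;k (path 2):
  e0=⟨1,0⟩ h=>⟨1,2⟩ k=>⟨2,1⟩
  e1=⟨0,1⟩ h=>⟨1,0⟩ k=>⟨0,0⟩
  composite₂ = [2 0; 1 0]
Equal? equal; square commutes

Answer: COMMUTES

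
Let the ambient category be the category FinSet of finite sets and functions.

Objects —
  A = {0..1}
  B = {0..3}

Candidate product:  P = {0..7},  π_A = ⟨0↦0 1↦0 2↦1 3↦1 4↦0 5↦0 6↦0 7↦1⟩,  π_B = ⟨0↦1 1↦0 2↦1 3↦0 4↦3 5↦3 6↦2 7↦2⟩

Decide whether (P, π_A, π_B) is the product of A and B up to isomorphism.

|A|·|B| = 2·4 = 8;  |P| = 8
Check the pairing map k ↦ (π_A(k), π_B(k)):
  0 ↦ (0,1)
  1 ↦ (0,0)
  2 ↦ (1,1)
  3 ↦ (1,0)
  4 ↦ (0,3)
  5 ↦ (0,3)  ✗ repeats pair of k=4
  6 ↦ (0,2)
  7 ↦ (1,2)
distinct pairs in image: 7 / 8 needed
  → (0,3) hit at k=4 and k=5

Answer: NOT A VALID PRODUCT — duplicate pair at indices 4,5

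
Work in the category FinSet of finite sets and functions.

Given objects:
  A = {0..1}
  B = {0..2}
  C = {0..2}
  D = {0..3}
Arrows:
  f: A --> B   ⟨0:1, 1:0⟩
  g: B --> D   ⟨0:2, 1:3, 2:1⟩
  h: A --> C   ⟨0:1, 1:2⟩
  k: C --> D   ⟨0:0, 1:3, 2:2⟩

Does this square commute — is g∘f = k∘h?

Answer: COMMUTES

Trace:
Path 1 = f;g:
  0 f-->1 g-->3
  1 f-->0 g-->2
  ⟦path⟧₁ = ⟨0:3, 1:2⟩
Path 2 = h;k:
  0 h-->1 k-->3
  1 h-->2 k-->2
  ⟦path⟧₂ = ⟨0:3, 1:2⟩
Equal? same morphism ✓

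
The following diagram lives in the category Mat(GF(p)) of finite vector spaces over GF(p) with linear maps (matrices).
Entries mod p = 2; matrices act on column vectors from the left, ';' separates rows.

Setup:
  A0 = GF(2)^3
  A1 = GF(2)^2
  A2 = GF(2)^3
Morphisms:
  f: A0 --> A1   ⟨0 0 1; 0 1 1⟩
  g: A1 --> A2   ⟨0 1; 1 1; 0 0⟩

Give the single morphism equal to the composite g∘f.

  e0=(1,0,0) f-->(0,0) g-->(0,0,0)
  e1=(0,1,0) f-->(0,1) g-->(1,1,0)
  e2=(0,0,1) f-->(1,1) g-->(1,0,0)
composite: ⟨0 1 1; 0 1 0; 0 0 0⟩

Answer: ⟨0 1 1; 0 1 0; 0 0 0⟩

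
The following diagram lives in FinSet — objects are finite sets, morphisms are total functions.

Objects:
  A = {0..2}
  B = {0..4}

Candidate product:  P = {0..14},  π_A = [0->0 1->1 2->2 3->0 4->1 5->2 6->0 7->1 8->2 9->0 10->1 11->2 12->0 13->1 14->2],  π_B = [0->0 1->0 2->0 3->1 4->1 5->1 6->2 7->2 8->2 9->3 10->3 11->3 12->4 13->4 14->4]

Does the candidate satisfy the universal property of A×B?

|A|·|B| = 3·5 = 15;  |P| = 15
Check the pairing map k ↦ (π_A(k), π_B(k)):
  0 -> (0,0)
  1 -> (1,0)
  2 -> (2,0)
  3 -> (0,1)
  4 -> (1,1)
  5 -> (2,1)
  6 -> (0,2)
  7 -> (1,2)
  8 -> (2,2)
  9 -> (0,3)
  10 -> (1,3)
  11 -> (2,3)
  12 -> (0,4)
  13 -> (1,4)
  14 -> (2,4)
distinct pairs in image: 15 / 15 needed
  → bijection onto A×B; projections well-typed.

Answer: VALID PRODUCT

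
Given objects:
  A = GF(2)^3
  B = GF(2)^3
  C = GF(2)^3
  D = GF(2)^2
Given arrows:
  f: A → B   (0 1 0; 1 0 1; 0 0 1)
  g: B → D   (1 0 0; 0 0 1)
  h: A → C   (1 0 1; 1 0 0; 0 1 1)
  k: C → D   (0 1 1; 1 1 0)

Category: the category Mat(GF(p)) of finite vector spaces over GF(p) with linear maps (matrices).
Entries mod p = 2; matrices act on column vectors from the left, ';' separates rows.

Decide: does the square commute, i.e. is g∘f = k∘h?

Answer: DOES NOT COMMUTE

Trace:
Along f;g (path 1):
  e0=(1,0,0) f→(0,1,0) g→(0,0)
  e1=(0,1,0) f→(1,0,0) g→(1,0)
  e2=(0,0,1) f→(0,1,1) g→(0,1)
  ⟦path⟧₁ = (0 1 0; 0 0 1)
Along h;k (path 2):
  e0=(1,0,0) h→(1,1,0) k→(1,0)
  e1=(0,1,0) h→(0,0,1) k→(1,0)
  e2=(0,0,1) h→(1,0,1) k→(1,1)
  ⟦path⟧₂ = (1 1 1; 0 0 1)
Equal? NO — does not commute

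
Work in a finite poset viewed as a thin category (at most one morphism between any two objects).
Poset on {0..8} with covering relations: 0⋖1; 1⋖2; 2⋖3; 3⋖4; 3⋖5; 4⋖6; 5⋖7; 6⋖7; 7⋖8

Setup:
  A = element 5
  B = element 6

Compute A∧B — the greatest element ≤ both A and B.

{x : x<=A ∧ x<=B} = {0,1,2,3}  (A=5, B=6)
  0 <= 3
  1 <= 3
  2 <= 3
  3 <= 3
glb = 3

Answer: A∧B = 3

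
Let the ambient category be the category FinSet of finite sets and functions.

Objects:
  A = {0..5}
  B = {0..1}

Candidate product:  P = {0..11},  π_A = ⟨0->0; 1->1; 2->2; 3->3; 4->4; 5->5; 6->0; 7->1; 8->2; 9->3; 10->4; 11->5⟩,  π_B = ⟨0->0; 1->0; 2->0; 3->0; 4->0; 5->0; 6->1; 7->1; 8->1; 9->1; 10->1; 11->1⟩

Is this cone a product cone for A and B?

|A|·|B| = 6·2 = 12;  |P| = 12
Check the pairing map k ↦ (π_A(k), π_B(k)):
  0 -> (0,0)
  1 -> (1,0)
  2 -> (2,0)
  3 -> (3,0)
  4 -> (4,0)
  5 -> (5,0)
  6 -> (0,1)
  7 -> (1,1)
  8 -> (2,1)
  9 -> (3,1)
  10 -> (4,1)
  11 -> (5,1)
distinct pairs in image: 12 / 12 needed
  → bijection onto A×B; projections well-typed.

Answer: VALID PRODUCT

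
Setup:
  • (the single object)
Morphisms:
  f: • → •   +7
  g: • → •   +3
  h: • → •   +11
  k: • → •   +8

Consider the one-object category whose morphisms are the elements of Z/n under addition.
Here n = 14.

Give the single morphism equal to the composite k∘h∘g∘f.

  0 +7≡7 +3≡10 +11≡7 +8≡1  (mod 14)
⟦path⟧: +1

Answer: +1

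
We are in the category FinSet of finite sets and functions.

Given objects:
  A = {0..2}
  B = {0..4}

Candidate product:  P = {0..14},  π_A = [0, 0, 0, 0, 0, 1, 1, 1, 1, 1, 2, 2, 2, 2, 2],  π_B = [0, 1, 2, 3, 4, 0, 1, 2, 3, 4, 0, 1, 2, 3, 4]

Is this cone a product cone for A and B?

Answer: VALID PRODUCT

Derivation:
|A|·|B| = 3·5 = 15;  |P| = 15
Check the pairing map k ↦ (π_A(k), π_B(k)):
  0 : (0,0)
  1 : (0,1)
  2 : (0,2)
  3 : (0,3)
  4 : (0,4)
  5 : (1,0)
  6 : (1,1)
  7 : (1,2)
  8 : (1,3)
  9 : (1,4)
  10 : (2,0)
  11 : (2,1)
  12 : (2,2)
  13 : (2,3)
  14 : (2,4)
distinct pairs in image: 15 / 15 needed
  → bijection onto A×B; projections well-typed.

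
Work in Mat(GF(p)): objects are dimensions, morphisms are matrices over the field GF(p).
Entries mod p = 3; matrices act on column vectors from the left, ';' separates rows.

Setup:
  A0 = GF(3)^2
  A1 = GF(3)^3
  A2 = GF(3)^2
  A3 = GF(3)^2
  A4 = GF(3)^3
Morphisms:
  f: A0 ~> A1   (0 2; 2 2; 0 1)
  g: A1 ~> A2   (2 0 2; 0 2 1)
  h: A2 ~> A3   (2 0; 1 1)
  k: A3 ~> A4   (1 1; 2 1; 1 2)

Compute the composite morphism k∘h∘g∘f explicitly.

  e0=⟨1,0⟩ f~>⟨0,2,0⟩ g~>⟨0,1⟩ h~>⟨0,1⟩ k~>⟨1,1,2⟩
  e1=⟨0,1⟩ f~>⟨2,2,1⟩ g~>⟨0,2⟩ h~>⟨0,2⟩ k~>⟨2,2,1⟩
result: (1 2; 1 2; 2 1)

Answer: (1 2; 1 2; 2 1)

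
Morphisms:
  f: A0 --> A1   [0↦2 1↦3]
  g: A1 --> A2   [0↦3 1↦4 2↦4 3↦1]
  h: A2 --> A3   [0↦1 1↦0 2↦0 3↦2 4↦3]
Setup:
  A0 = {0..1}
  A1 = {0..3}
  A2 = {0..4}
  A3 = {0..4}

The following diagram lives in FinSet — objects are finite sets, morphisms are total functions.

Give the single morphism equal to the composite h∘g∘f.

  0 f-->2 g-->4 h-->3
  1 f-->3 g-->1 h-->0
result: [0↦3 1↦0]

Answer: [0↦3 1↦0]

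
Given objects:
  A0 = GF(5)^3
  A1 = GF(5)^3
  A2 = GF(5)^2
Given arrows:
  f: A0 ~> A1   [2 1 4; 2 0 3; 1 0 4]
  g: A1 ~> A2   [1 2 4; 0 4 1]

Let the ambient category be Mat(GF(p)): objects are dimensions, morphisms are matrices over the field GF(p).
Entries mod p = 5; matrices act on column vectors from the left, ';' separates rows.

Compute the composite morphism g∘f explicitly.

  e0=⟨1,0,0⟩ f~>⟨2,2,1⟩ g~>⟨0,4⟩
  e1=⟨0,1,0⟩ f~>⟨1,0,0⟩ g~>⟨1,0⟩
  e2=⟨0,0,1⟩ f~>⟨4,3,4⟩ g~>⟨1,1⟩
⟦path⟧: [0 1 1; 4 0 1]

Answer: [0 1 1; 4 0 1]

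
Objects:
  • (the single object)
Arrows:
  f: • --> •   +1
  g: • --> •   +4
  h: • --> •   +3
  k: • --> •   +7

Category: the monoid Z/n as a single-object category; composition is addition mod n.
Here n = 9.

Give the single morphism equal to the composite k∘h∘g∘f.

  0 +1≡1 +4≡5 +3≡8 +7≡6  (mod 9)
⟦path⟧: +6

Answer: +6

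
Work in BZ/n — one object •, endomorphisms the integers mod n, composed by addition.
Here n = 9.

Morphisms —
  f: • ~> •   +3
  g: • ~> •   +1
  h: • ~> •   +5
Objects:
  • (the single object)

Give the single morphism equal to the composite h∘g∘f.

Answer: +0

Derivation:
  0 +3≡3 +1≡4 +5≡0  (mod 9)
result: +0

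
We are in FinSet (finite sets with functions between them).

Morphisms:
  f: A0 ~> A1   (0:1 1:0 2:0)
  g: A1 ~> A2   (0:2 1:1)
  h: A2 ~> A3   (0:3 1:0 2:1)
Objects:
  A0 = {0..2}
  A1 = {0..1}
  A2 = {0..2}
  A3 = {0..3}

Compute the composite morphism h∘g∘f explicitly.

  0 f~>1 g~>1 h~>0
  1 f~>0 g~>2 h~>1
  2 f~>0 g~>2 h~>1
composite: (0:0 1:1 2:1)

Answer: (0:0 1:1 2:1)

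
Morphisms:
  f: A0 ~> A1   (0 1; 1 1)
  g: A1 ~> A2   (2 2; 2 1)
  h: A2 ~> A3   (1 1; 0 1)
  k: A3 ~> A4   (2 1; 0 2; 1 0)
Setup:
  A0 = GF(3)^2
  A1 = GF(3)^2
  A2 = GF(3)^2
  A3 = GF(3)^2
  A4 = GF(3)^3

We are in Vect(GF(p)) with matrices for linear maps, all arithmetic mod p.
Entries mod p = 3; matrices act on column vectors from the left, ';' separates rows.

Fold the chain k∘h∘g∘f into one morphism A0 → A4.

Answer: (1 2; 2 0; 0 1)

Derivation:
  e0=[1,0] f~>[0,1] g~>[2,1] h~>[0,1] k~>[1,2,0]
  e1=[0,1] f~>[1,1] g~>[1,0] h~>[1,0] k~>[2,0,1]
result: (1 2; 2 0; 0 1)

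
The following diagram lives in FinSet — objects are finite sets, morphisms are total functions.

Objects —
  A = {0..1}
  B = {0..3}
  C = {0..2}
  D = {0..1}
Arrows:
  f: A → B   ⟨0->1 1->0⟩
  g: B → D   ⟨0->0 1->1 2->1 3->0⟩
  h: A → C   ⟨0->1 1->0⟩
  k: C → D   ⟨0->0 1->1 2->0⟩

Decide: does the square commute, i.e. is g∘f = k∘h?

Path 1 = f;g:
  0 f→1 g→1
  1 f→0 g→0
  composite₁ = ⟨0->1 1->0⟩
Path 2 = h;k:
  0 h→1 k→1
  1 h→0 k→0
  composite₂ = ⟨0->1 1->0⟩
Equal? same morphism ✓

Answer: COMMUTES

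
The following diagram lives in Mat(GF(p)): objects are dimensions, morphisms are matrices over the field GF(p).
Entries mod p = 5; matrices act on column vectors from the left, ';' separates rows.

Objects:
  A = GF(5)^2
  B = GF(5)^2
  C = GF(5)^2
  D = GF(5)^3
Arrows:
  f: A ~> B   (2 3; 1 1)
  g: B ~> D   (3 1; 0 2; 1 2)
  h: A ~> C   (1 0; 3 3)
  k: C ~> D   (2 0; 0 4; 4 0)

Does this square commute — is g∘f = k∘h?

1) trace f;g:
  e0=[1,0] f~>[2,1] g~>[2,2,4]
  e1=[0,1] f~>[3,1] g~>[0,2,0]
  composite₁ = (2 0; 2 2; 4 0)
2) trace h;k:
  e0=[1,0] h~>[1,3] k~>[2,2,4]
  e1=[0,1] h~>[0,3] k~>[0,2,0]
  composite₂ = (2 0; 2 2; 4 0)
Equal? YES — commutes

Answer: COMMUTES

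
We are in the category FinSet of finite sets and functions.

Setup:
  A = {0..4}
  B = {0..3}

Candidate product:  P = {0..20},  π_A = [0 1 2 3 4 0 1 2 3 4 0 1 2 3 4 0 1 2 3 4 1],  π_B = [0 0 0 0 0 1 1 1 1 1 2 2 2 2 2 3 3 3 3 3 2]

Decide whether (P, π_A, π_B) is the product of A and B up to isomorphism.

|A|·|B| = 5·4 = 20;  |P| = 21
  → cardinalities differ; no bijection possible.

Answer: NOT A VALID PRODUCT — |P|=21 ≠ |A|·|B|=20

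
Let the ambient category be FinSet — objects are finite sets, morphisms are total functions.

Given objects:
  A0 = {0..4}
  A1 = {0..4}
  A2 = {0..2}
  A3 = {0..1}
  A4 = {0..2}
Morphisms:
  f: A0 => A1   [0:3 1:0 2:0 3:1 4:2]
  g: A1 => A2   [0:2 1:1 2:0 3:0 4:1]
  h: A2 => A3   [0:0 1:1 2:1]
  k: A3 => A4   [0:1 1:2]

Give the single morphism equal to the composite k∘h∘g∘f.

Answer: [0:1 1:2 2:2 3:2 4:1]

Work:
  0 f=>3 g=>0 h=>0 k=>1
  1 f=>0 g=>2 h=>1 k=>2
  2 f=>0 g=>2 h=>1 k=>2
  3 f=>1 g=>1 h=>1 k=>2
  4 f=>2 g=>0 h=>0 k=>1
⟦path⟧: [0:1 1:2 2:2 3:2 4:1]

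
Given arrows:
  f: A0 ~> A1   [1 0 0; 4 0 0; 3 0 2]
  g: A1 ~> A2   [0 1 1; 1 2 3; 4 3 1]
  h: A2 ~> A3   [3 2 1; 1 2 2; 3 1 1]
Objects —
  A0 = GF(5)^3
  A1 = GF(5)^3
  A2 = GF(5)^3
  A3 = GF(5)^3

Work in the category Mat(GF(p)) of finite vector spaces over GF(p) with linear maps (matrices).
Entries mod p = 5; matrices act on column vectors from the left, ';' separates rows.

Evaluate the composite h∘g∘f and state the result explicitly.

Answer: [1 0 0; 1 0 3; 3 0 4]

Work:
  e0=(1,0,0) f~>(1,4,3) g~>(2,3,4) h~>(1,1,3)
  e1=(0,1,0) f~>(0,0,0) g~>(0,0,0) h~>(0,0,0)
  e2=(0,0,1) f~>(0,0,2) g~>(2,1,2) h~>(0,3,4)
⟦path⟧: [1 0 0; 1 0 3; 3 0 4]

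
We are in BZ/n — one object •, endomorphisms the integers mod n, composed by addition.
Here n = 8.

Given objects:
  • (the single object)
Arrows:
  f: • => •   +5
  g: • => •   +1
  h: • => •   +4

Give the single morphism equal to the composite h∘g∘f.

  0 +5≡5 +1≡6 +4≡2  (mod 8)
⟦path⟧: +2

Answer: +2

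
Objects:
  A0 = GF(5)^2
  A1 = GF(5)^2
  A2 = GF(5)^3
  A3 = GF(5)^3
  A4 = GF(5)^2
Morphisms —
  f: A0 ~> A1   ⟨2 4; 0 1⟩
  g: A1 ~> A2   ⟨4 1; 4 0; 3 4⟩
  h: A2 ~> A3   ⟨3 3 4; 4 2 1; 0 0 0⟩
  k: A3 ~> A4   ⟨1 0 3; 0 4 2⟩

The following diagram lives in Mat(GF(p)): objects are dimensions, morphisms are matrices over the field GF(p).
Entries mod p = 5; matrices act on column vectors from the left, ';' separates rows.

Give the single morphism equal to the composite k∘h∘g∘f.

  e0=⟨1,0⟩ f~>⟨2,0⟩ g~>⟨3,3,1⟩ h~>⟨2,4,0⟩ k~>⟨2,1⟩
  e1=⟨0,1⟩ f~>⟨4,1⟩ g~>⟨2,1,1⟩ h~>⟨3,1,0⟩ k~>⟨3,4⟩
⟦path⟧: ⟨2 3; 1 4⟩

Answer: ⟨2 3; 1 4⟩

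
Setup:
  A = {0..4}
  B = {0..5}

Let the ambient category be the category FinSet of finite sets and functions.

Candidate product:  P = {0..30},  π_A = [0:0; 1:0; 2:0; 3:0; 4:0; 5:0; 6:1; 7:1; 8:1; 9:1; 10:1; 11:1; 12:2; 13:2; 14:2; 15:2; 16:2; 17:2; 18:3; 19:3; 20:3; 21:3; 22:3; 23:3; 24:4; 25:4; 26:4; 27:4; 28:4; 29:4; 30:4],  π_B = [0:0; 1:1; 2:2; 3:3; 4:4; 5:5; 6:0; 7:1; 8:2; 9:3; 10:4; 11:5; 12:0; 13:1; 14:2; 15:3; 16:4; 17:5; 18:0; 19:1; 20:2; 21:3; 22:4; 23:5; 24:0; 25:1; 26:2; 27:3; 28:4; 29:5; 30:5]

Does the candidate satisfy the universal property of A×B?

|A|·|B| = 5·6 = 30;  |P| = 31
  → cardinalities differ; no bijection possible.

Answer: NOT A VALID PRODUCT — |P|=31 ≠ |A|·|B|=30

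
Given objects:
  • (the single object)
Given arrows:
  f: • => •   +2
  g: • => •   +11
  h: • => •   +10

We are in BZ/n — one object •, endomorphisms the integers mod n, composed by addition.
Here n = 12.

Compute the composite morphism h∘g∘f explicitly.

Answer: +11

Work:
  0 +2≡2 +11≡1 +10≡11  (mod 12)
⟦path⟧: +11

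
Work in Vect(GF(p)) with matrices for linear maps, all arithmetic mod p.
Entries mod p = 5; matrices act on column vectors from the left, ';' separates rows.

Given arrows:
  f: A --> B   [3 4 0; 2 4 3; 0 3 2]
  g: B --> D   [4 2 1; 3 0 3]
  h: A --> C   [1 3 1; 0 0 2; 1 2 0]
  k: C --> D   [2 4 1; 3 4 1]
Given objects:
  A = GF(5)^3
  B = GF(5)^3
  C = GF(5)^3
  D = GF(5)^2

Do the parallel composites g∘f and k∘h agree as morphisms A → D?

Answer: DOES NOT COMMUTE

Work:
Path 1 = f;g:
  e0=(1,0,0) f-->(3,2,0) g-->(1,4)
  e1=(0,1,0) f-->(4,4,3) g-->(2,1)
  e2=(0,0,1) f-->(0,3,2) g-->(3,1)
  ⟦path⟧₁ = [1 2 3; 4 1 1]
Path 2 = h;k:
  e0=(1,0,0) h-->(1,0,1) k-->(3,4)
  e1=(0,1,0) h-->(3,0,2) k-->(3,1)
  e2=(0,0,1) h-->(1,2,0) k-->(0,1)
  ⟦path⟧₂ = [3 3 0; 4 1 1]
Equal? NO — does not commute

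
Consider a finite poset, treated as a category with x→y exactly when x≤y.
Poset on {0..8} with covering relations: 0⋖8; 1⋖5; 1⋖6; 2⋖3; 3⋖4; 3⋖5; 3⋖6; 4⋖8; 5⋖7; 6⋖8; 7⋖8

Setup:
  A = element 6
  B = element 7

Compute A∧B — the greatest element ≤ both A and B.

Common predecessors of 6,7: {1,2,3}
  maximal lower bounds 1 and 3 are incomparable: neither 1<=3 nor 3<=1
→ no greatest lower bound exists

Answer: NO MEET EXISTS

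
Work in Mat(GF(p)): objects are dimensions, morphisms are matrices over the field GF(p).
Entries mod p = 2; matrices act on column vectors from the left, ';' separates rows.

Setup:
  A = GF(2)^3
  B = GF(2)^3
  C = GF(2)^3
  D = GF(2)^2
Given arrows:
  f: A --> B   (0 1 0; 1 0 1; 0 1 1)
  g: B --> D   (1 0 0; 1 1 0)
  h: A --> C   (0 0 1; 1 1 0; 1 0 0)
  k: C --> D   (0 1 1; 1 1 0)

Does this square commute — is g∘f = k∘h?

Answer: COMMUTES

Derivation:
Path 1 = f;g:
  e0=(1,0,0) f-->(0,1,0) g-->(0,1)
  e1=(0,1,0) f-->(1,0,1) g-->(1,1)
  e2=(0,0,1) f-->(0,1,1) g-->(0,1)
  result₁ = (0 1 0; 1 1 1)
Path 2 = h;k:
  e0=(1,0,0) h-->(0,1,1) k-->(0,1)
  e1=(0,1,0) h-->(0,1,0) k-->(1,1)
  e2=(0,0,1) h-->(1,0,0) k-->(0,1)
  result₂ = (0 1 0; 1 1 1)
Equal? same morphism ✓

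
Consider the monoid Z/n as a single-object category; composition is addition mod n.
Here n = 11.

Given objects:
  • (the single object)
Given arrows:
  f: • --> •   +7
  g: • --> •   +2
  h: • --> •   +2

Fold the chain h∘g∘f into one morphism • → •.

  0 +7≡7 +2≡9 +2≡0  (mod 11)
⟦path⟧: +0

Answer: +0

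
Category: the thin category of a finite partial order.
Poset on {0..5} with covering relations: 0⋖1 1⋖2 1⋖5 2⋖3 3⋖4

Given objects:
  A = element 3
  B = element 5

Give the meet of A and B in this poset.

Answer: A∧B = 1

Trace:
{x : x<=A ∧ x<=B} = {0,1}  (A=3, B=5)
  0 <= 1
  1 <= 1
glb = 1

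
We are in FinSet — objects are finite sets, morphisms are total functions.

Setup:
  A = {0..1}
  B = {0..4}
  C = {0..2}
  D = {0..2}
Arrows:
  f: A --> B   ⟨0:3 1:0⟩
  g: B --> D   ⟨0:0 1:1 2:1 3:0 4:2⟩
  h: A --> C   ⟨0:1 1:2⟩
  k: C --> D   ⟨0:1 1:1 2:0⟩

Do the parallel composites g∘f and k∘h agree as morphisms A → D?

Path 1 = f;g:
  0 f-->3 g-->0
  1 f-->0 g-->0
  result₁ = ⟨0:0 1:0⟩
Path 2 = h;k:
  0 h-->1 k-->1
  1 h-->2 k-->0
  result₂ = ⟨0:1 1:0⟩
Equal? differ; not commutative

Answer: DOES NOT COMMUTE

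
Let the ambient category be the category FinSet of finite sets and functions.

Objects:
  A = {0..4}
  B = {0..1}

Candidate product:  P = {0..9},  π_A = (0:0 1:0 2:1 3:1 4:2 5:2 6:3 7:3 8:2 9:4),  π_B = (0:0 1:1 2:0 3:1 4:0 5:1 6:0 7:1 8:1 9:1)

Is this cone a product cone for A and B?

Answer: NOT A VALID PRODUCT — duplicate pair at indices 5,8

Work:
|A|·|B| = 5·2 = 10;  |P| = 10
Check the pairing map k ↦ (π_A(k), π_B(k)):
  0 : (0,0)
  1 : (0,1)
  2 : (1,0)
  3 : (1,1)
  4 : (2,0)
  5 : (2,1)
  6 : (3,0)
  7 : (3,1)
  8 : (2,1)  ✗ repeats pair of k=5
  9 : (4,1)
distinct pairs in image: 9 / 10 needed
  → (2,1) hit at k=5 and k=8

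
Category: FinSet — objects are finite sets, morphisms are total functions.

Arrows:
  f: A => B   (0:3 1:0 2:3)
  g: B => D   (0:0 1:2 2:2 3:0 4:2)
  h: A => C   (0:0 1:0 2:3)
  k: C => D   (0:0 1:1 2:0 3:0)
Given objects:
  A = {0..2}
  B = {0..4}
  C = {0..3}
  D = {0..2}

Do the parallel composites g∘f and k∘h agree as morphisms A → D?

Answer: COMMUTES

Derivation:
Path 1 = f;g:
  0 f=>3 g=>0
  1 f=>0 g=>0
  2 f=>3 g=>0
  composite₁ = (0:0 1:0 2:0)
Path 2 = h;k:
  0 h=>0 k=>0
  1 h=>0 k=>0
  2 h=>3 k=>0
  composite₂ = (0:0 1:0 2:0)
Equal? YES — commutes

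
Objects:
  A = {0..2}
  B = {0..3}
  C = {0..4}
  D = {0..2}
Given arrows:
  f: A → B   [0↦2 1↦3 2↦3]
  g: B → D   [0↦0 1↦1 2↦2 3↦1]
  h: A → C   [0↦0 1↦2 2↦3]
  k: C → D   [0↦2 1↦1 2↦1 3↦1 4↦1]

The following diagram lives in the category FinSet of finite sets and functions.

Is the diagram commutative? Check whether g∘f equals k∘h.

Path 1 = f;g:
  0 f→2 g→2
  1 f→3 g→1
  2 f→3 g→1
  ⟦path⟧₁ = [0↦2 1↦1 2↦1]
Path 2 = h;k:
  0 h→0 k→2
  1 h→2 k→1
  2 h→3 k→1
  ⟦path⟧₂ = [0↦2 1↦1 2↦1]
Equal? YES — commutes

Answer: COMMUTES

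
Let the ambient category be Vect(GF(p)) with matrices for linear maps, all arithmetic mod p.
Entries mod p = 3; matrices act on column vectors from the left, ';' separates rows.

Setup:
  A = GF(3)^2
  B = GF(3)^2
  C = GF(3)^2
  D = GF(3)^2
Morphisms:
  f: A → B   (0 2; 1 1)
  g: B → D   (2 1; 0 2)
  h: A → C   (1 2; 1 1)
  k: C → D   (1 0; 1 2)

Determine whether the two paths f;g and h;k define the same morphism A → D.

Along f;g (path 1):
  e0=⟨1,0⟩ f→⟨0,1⟩ g→⟨1,2⟩
  e1=⟨0,1⟩ f→⟨2,1⟩ g→⟨2,2⟩
  ⟦path⟧₁ = (1 2; 2 2)
Along h;k (path 2):
  e0=⟨1,0⟩ h→⟨1,1⟩ k→⟨1,0⟩
  e1=⟨0,1⟩ h→⟨2,1⟩ k→⟨2,1⟩
  ⟦path⟧₂ = (1 2; 0 1)
Equal? distinct morphisms ✗

Answer: DOES NOT COMMUTE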